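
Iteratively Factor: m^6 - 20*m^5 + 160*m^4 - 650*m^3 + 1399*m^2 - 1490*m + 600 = (m - 1)*(m^5 - 19*m^4 + 141*m^3 - 509*m^2 + 890*m - 600) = (m - 5)*(m - 1)*(m^4 - 14*m^3 + 71*m^2 - 154*m + 120) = (m - 5)*(m - 4)*(m - 1)*(m^3 - 10*m^2 + 31*m - 30) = (m - 5)^2*(m - 4)*(m - 1)*(m^2 - 5*m + 6) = (m - 5)^2*(m - 4)*(m - 2)*(m - 1)*(m - 3)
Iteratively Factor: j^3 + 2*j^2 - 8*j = (j + 4)*(j^2 - 2*j) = (j - 2)*(j + 4)*(j)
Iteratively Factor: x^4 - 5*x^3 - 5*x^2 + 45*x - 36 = (x - 4)*(x^3 - x^2 - 9*x + 9) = (x - 4)*(x - 3)*(x^2 + 2*x - 3) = (x - 4)*(x - 3)*(x + 3)*(x - 1)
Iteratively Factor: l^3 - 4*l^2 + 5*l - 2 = (l - 1)*(l^2 - 3*l + 2) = (l - 2)*(l - 1)*(l - 1)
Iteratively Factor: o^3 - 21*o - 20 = (o + 1)*(o^2 - o - 20) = (o + 1)*(o + 4)*(o - 5)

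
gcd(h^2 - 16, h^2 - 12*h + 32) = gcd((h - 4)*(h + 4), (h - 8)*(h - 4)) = h - 4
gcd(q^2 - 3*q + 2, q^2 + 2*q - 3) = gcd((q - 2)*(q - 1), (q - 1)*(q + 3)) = q - 1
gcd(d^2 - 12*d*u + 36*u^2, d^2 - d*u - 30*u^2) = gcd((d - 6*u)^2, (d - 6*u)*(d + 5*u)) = -d + 6*u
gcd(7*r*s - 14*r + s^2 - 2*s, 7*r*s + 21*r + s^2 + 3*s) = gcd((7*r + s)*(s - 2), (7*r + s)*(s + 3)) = 7*r + s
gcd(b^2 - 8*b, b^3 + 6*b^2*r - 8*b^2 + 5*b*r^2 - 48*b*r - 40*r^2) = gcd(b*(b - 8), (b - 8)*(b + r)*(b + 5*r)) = b - 8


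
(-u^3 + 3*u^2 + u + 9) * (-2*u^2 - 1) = 2*u^5 - 6*u^4 - u^3 - 21*u^2 - u - 9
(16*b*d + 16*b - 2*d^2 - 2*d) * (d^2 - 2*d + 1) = 16*b*d^3 - 16*b*d^2 - 16*b*d + 16*b - 2*d^4 + 2*d^3 + 2*d^2 - 2*d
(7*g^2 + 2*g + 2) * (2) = 14*g^2 + 4*g + 4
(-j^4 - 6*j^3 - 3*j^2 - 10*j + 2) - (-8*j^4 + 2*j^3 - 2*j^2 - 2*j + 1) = 7*j^4 - 8*j^3 - j^2 - 8*j + 1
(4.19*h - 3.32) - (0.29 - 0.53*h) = 4.72*h - 3.61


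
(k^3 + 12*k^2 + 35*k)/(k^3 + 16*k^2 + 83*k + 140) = k/(k + 4)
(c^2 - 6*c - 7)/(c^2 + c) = (c - 7)/c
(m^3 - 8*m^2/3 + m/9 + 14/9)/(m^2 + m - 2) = (9*m^2 - 15*m - 14)/(9*(m + 2))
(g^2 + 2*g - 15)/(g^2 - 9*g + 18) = (g + 5)/(g - 6)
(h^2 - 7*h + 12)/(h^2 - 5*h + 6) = (h - 4)/(h - 2)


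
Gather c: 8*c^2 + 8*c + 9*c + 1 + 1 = 8*c^2 + 17*c + 2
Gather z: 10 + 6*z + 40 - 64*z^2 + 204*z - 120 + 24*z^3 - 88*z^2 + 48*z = 24*z^3 - 152*z^2 + 258*z - 70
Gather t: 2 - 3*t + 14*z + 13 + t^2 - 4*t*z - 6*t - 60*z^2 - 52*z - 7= t^2 + t*(-4*z - 9) - 60*z^2 - 38*z + 8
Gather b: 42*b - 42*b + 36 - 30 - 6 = 0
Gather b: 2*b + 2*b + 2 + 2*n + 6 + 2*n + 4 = 4*b + 4*n + 12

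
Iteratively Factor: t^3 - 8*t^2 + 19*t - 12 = (t - 4)*(t^2 - 4*t + 3) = (t - 4)*(t - 1)*(t - 3)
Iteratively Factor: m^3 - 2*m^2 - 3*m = (m + 1)*(m^2 - 3*m) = (m - 3)*(m + 1)*(m)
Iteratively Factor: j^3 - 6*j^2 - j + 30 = (j + 2)*(j^2 - 8*j + 15) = (j - 5)*(j + 2)*(j - 3)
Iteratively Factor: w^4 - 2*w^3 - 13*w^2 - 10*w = (w - 5)*(w^3 + 3*w^2 + 2*w) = w*(w - 5)*(w^2 + 3*w + 2) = w*(w - 5)*(w + 2)*(w + 1)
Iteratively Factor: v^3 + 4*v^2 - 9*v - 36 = (v + 3)*(v^2 + v - 12) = (v + 3)*(v + 4)*(v - 3)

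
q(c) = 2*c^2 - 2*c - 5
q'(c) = 4*c - 2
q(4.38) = 24.61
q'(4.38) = 15.52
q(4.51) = 26.66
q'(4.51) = 16.04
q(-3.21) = 22.03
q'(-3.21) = -14.84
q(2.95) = 6.50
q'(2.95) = 9.80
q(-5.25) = 60.62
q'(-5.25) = -23.00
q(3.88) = 17.35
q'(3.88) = 13.52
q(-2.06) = 7.61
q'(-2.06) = -10.24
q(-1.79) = 4.99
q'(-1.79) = -9.16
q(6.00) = 55.00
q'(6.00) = 22.00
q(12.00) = 259.00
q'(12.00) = 46.00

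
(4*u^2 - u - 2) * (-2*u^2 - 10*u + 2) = -8*u^4 - 38*u^3 + 22*u^2 + 18*u - 4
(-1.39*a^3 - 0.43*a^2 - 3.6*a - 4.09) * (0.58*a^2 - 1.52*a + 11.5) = -0.8062*a^5 + 1.8634*a^4 - 17.4194*a^3 - 1.8452*a^2 - 35.1832*a - 47.035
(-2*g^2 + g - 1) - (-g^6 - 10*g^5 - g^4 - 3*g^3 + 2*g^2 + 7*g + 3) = g^6 + 10*g^5 + g^4 + 3*g^3 - 4*g^2 - 6*g - 4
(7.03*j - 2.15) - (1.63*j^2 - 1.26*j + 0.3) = -1.63*j^2 + 8.29*j - 2.45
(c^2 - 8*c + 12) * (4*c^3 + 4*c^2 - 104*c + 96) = 4*c^5 - 28*c^4 - 88*c^3 + 976*c^2 - 2016*c + 1152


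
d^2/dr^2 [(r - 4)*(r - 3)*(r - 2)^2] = 12*r^2 - 66*r + 88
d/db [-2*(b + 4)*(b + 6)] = -4*b - 20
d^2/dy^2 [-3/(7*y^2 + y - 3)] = 6*(49*y^2 + 7*y - (14*y + 1)^2 - 21)/(7*y^2 + y - 3)^3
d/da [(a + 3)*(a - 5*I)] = 2*a + 3 - 5*I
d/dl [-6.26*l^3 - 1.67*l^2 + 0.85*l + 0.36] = -18.78*l^2 - 3.34*l + 0.85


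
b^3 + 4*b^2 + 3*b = b*(b + 1)*(b + 3)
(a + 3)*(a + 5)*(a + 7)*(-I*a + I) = -I*a^4 - 14*I*a^3 - 56*I*a^2 - 34*I*a + 105*I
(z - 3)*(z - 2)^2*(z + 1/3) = z^4 - 20*z^3/3 + 41*z^2/3 - 20*z/3 - 4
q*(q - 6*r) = q^2 - 6*q*r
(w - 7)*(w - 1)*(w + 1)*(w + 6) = w^4 - w^3 - 43*w^2 + w + 42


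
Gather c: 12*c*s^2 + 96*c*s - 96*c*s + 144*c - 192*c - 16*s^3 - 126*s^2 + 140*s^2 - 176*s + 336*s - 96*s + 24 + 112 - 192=c*(12*s^2 - 48) - 16*s^3 + 14*s^2 + 64*s - 56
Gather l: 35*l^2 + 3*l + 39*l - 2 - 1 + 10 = 35*l^2 + 42*l + 7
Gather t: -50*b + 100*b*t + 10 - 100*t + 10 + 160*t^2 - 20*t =-50*b + 160*t^2 + t*(100*b - 120) + 20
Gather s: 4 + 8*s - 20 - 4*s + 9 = 4*s - 7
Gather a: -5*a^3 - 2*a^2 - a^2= -5*a^3 - 3*a^2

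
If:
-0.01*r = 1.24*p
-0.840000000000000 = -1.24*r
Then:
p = -0.01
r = 0.68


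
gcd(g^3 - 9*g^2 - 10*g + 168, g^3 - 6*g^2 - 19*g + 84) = g^2 - 3*g - 28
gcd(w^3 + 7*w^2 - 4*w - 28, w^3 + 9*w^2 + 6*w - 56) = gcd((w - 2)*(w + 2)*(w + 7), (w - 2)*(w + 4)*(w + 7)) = w^2 + 5*w - 14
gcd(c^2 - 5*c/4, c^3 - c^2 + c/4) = c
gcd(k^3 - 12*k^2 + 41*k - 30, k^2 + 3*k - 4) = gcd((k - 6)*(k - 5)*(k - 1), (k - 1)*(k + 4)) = k - 1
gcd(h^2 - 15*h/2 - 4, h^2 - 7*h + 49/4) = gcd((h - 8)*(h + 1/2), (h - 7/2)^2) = 1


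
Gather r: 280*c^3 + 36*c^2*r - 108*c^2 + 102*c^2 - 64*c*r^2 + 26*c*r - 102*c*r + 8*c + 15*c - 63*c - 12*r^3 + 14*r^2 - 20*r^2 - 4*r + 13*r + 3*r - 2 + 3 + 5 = 280*c^3 - 6*c^2 - 40*c - 12*r^3 + r^2*(-64*c - 6) + r*(36*c^2 - 76*c + 12) + 6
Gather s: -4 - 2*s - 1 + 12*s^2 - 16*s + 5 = 12*s^2 - 18*s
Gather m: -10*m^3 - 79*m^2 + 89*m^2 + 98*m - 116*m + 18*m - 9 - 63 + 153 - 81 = -10*m^3 + 10*m^2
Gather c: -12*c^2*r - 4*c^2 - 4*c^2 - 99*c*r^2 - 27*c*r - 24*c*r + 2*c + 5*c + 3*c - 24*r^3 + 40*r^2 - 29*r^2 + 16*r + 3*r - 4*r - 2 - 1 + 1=c^2*(-12*r - 8) + c*(-99*r^2 - 51*r + 10) - 24*r^3 + 11*r^2 + 15*r - 2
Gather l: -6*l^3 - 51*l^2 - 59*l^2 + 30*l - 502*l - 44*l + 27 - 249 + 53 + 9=-6*l^3 - 110*l^2 - 516*l - 160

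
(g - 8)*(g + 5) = g^2 - 3*g - 40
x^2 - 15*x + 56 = (x - 8)*(x - 7)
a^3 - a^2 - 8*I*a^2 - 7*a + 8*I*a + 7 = (a - 1)*(a - 7*I)*(a - I)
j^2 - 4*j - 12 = (j - 6)*(j + 2)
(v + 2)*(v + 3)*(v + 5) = v^3 + 10*v^2 + 31*v + 30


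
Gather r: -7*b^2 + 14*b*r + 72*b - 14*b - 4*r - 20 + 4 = -7*b^2 + 58*b + r*(14*b - 4) - 16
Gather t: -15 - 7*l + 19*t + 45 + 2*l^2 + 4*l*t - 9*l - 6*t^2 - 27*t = 2*l^2 - 16*l - 6*t^2 + t*(4*l - 8) + 30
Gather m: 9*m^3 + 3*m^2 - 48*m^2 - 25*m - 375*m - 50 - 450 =9*m^3 - 45*m^2 - 400*m - 500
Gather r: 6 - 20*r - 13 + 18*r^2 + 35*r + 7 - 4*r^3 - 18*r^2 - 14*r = -4*r^3 + r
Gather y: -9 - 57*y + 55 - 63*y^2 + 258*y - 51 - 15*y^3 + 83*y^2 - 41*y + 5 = -15*y^3 + 20*y^2 + 160*y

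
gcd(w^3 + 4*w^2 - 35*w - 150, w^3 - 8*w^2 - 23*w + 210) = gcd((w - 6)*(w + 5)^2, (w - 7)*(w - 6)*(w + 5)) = w^2 - w - 30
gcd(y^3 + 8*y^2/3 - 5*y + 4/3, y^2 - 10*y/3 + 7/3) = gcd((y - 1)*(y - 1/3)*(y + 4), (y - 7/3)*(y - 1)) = y - 1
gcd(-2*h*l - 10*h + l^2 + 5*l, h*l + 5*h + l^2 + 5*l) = l + 5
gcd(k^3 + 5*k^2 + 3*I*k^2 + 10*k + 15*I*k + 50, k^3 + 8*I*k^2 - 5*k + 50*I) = k^2 + 3*I*k + 10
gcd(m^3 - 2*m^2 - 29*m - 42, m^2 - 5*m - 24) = m + 3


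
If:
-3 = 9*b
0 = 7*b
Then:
No Solution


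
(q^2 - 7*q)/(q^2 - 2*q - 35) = q/(q + 5)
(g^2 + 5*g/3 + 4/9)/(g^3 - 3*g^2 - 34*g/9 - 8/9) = (3*g + 4)/(3*g^2 - 10*g - 8)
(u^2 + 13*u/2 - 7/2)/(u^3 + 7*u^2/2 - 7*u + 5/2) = (u + 7)/(u^2 + 4*u - 5)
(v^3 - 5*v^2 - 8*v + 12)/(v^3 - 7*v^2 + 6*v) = (v + 2)/v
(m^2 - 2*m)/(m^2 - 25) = m*(m - 2)/(m^2 - 25)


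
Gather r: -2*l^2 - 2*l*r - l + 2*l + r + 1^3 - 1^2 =-2*l^2 + l + r*(1 - 2*l)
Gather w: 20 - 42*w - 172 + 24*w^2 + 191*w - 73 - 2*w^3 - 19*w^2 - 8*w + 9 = -2*w^3 + 5*w^2 + 141*w - 216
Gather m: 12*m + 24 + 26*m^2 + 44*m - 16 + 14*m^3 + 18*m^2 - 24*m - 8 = 14*m^3 + 44*m^2 + 32*m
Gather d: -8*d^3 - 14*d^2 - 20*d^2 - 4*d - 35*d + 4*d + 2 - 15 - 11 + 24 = -8*d^3 - 34*d^2 - 35*d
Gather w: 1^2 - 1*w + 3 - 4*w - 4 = -5*w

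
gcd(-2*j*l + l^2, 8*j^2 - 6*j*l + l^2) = 2*j - l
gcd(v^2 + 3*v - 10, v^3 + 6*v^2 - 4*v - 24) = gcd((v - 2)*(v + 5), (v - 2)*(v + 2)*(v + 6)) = v - 2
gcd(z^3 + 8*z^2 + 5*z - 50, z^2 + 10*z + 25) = z^2 + 10*z + 25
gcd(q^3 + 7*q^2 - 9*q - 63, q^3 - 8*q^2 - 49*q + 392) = q + 7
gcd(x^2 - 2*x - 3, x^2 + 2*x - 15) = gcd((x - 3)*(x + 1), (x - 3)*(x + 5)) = x - 3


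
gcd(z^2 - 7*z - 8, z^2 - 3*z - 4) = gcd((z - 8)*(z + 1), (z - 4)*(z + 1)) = z + 1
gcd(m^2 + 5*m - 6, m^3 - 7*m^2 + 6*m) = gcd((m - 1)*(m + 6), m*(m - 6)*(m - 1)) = m - 1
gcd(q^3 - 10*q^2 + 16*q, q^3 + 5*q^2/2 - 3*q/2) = q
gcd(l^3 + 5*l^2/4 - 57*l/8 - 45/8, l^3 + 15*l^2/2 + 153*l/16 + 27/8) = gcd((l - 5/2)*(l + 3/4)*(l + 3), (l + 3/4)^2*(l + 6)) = l + 3/4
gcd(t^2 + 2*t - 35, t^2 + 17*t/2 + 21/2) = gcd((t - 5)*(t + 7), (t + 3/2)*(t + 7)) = t + 7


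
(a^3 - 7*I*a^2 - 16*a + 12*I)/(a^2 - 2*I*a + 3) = (a^2 - 4*I*a - 4)/(a + I)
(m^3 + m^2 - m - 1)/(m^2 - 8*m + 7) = (m^2 + 2*m + 1)/(m - 7)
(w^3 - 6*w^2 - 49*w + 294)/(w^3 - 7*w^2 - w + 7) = (w^2 + w - 42)/(w^2 - 1)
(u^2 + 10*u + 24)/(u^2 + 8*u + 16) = (u + 6)/(u + 4)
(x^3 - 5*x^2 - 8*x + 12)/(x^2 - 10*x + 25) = (x^3 - 5*x^2 - 8*x + 12)/(x^2 - 10*x + 25)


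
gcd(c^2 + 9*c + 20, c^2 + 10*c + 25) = c + 5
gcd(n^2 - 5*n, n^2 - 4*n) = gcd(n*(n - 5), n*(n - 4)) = n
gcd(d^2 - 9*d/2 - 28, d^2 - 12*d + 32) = d - 8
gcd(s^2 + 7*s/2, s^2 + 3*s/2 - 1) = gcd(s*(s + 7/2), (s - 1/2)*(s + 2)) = 1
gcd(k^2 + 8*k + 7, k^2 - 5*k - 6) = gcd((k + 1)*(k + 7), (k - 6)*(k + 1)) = k + 1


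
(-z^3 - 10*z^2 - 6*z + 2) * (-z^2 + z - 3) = z^5 + 9*z^4 - z^3 + 22*z^2 + 20*z - 6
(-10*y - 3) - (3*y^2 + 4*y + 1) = -3*y^2 - 14*y - 4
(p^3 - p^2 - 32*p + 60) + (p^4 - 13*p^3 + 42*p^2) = p^4 - 12*p^3 + 41*p^2 - 32*p + 60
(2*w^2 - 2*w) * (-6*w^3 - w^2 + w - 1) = -12*w^5 + 10*w^4 + 4*w^3 - 4*w^2 + 2*w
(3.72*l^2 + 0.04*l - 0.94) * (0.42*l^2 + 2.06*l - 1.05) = 1.5624*l^4 + 7.68*l^3 - 4.2184*l^2 - 1.9784*l + 0.987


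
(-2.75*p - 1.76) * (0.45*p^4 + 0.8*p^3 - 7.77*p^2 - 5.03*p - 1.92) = -1.2375*p^5 - 2.992*p^4 + 19.9595*p^3 + 27.5077*p^2 + 14.1328*p + 3.3792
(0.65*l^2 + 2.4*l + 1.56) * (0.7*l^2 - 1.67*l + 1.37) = 0.455*l^4 + 0.5945*l^3 - 2.0255*l^2 + 0.6828*l + 2.1372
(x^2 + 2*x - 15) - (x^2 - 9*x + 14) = 11*x - 29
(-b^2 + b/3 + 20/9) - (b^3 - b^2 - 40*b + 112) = -b^3 + 121*b/3 - 988/9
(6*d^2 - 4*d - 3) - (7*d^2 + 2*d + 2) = -d^2 - 6*d - 5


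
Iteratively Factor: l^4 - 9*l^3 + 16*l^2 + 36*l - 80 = (l - 4)*(l^3 - 5*l^2 - 4*l + 20) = (l - 4)*(l - 2)*(l^2 - 3*l - 10) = (l - 4)*(l - 2)*(l + 2)*(l - 5)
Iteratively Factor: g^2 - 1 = (g + 1)*(g - 1)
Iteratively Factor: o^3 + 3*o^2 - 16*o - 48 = (o + 3)*(o^2 - 16) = (o - 4)*(o + 3)*(o + 4)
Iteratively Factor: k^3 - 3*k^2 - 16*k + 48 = (k - 4)*(k^2 + k - 12) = (k - 4)*(k + 4)*(k - 3)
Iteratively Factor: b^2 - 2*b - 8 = (b - 4)*(b + 2)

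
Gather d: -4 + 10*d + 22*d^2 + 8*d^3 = 8*d^3 + 22*d^2 + 10*d - 4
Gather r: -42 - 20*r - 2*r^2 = -2*r^2 - 20*r - 42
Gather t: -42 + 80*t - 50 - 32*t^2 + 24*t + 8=-32*t^2 + 104*t - 84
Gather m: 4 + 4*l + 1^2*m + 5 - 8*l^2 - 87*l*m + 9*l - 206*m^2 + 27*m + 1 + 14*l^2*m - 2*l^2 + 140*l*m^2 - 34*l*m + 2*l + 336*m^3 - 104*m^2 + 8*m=-10*l^2 + 15*l + 336*m^3 + m^2*(140*l - 310) + m*(14*l^2 - 121*l + 36) + 10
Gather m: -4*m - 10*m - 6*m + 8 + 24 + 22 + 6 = 60 - 20*m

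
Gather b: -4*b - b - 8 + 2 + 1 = -5*b - 5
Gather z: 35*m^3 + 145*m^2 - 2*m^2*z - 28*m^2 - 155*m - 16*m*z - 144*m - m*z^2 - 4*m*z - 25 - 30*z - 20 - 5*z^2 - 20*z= 35*m^3 + 117*m^2 - 299*m + z^2*(-m - 5) + z*(-2*m^2 - 20*m - 50) - 45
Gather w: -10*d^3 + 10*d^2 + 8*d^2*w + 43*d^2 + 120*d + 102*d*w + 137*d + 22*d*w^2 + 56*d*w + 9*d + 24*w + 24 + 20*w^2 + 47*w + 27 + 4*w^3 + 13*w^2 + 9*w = -10*d^3 + 53*d^2 + 266*d + 4*w^3 + w^2*(22*d + 33) + w*(8*d^2 + 158*d + 80) + 51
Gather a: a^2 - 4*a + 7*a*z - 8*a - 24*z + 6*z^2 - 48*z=a^2 + a*(7*z - 12) + 6*z^2 - 72*z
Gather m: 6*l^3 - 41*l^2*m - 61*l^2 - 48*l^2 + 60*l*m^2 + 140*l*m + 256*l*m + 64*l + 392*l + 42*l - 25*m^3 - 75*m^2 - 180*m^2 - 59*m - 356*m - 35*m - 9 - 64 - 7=6*l^3 - 109*l^2 + 498*l - 25*m^3 + m^2*(60*l - 255) + m*(-41*l^2 + 396*l - 450) - 80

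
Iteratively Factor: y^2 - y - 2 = (y + 1)*(y - 2)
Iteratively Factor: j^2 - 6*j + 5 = (j - 1)*(j - 5)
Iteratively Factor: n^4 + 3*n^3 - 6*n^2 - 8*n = (n + 1)*(n^3 + 2*n^2 - 8*n) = (n + 1)*(n + 4)*(n^2 - 2*n) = n*(n + 1)*(n + 4)*(n - 2)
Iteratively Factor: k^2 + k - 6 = (k + 3)*(k - 2)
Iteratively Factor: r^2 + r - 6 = (r + 3)*(r - 2)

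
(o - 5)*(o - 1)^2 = o^3 - 7*o^2 + 11*o - 5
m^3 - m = m*(m - 1)*(m + 1)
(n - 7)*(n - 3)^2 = n^3 - 13*n^2 + 51*n - 63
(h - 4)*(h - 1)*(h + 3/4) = h^3 - 17*h^2/4 + h/4 + 3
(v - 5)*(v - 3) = v^2 - 8*v + 15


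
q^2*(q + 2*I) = q^3 + 2*I*q^2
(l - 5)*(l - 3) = l^2 - 8*l + 15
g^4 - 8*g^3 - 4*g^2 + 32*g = g*(g - 8)*(g - 2)*(g + 2)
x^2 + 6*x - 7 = (x - 1)*(x + 7)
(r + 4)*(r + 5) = r^2 + 9*r + 20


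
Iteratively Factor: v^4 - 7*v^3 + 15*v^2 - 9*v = (v - 3)*(v^3 - 4*v^2 + 3*v) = (v - 3)^2*(v^2 - v) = (v - 3)^2*(v - 1)*(v)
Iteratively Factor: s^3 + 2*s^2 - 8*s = (s + 4)*(s^2 - 2*s) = s*(s + 4)*(s - 2)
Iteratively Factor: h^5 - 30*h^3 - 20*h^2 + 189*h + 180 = (h - 5)*(h^4 + 5*h^3 - 5*h^2 - 45*h - 36) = (h - 5)*(h + 3)*(h^3 + 2*h^2 - 11*h - 12) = (h - 5)*(h + 3)*(h + 4)*(h^2 - 2*h - 3) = (h - 5)*(h - 3)*(h + 3)*(h + 4)*(h + 1)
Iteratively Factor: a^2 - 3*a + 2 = (a - 1)*(a - 2)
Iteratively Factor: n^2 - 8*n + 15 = (n - 3)*(n - 5)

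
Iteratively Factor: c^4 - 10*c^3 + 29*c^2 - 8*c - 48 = (c - 4)*(c^3 - 6*c^2 + 5*c + 12) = (c - 4)*(c + 1)*(c^2 - 7*c + 12) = (c - 4)^2*(c + 1)*(c - 3)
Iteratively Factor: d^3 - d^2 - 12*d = (d)*(d^2 - d - 12) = d*(d + 3)*(d - 4)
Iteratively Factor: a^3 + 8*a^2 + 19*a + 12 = (a + 3)*(a^2 + 5*a + 4) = (a + 3)*(a + 4)*(a + 1)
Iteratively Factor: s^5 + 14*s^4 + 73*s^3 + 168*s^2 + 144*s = (s)*(s^4 + 14*s^3 + 73*s^2 + 168*s + 144) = s*(s + 3)*(s^3 + 11*s^2 + 40*s + 48) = s*(s + 3)^2*(s^2 + 8*s + 16) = s*(s + 3)^2*(s + 4)*(s + 4)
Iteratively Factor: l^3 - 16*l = (l + 4)*(l^2 - 4*l) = l*(l + 4)*(l - 4)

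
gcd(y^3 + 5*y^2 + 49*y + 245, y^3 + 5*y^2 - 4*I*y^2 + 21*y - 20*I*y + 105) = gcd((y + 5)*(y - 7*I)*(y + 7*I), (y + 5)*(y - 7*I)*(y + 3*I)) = y^2 + y*(5 - 7*I) - 35*I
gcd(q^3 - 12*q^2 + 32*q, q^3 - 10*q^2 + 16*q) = q^2 - 8*q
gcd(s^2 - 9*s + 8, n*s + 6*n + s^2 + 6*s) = 1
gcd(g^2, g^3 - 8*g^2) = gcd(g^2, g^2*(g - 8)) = g^2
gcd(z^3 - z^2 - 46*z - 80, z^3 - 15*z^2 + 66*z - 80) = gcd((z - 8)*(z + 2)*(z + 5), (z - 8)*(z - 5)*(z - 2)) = z - 8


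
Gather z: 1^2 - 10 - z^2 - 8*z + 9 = -z^2 - 8*z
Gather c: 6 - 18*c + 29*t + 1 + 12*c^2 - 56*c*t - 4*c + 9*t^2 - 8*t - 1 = 12*c^2 + c*(-56*t - 22) + 9*t^2 + 21*t + 6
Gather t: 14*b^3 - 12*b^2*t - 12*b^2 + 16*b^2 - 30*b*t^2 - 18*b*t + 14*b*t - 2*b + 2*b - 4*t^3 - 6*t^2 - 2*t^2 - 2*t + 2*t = 14*b^3 + 4*b^2 - 4*t^3 + t^2*(-30*b - 8) + t*(-12*b^2 - 4*b)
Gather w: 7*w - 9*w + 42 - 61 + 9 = -2*w - 10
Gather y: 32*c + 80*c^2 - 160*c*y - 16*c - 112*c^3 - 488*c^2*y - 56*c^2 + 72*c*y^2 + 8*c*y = -112*c^3 + 24*c^2 + 72*c*y^2 + 16*c + y*(-488*c^2 - 152*c)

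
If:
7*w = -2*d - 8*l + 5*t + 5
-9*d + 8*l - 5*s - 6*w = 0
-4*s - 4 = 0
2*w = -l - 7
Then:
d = -22*w/9 - 17/3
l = -2*w - 7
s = -1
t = -25*w/9 - 217/15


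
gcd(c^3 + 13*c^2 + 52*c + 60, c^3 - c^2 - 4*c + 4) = c + 2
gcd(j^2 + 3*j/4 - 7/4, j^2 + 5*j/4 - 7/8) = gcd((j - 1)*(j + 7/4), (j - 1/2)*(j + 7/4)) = j + 7/4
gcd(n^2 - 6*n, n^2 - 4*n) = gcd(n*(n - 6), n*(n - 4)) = n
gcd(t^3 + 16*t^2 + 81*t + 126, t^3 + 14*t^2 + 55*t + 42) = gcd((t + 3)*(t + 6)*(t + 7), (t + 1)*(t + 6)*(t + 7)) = t^2 + 13*t + 42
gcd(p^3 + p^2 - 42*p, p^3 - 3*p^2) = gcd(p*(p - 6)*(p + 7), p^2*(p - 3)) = p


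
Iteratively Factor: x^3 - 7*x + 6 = (x - 1)*(x^2 + x - 6) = (x - 1)*(x + 3)*(x - 2)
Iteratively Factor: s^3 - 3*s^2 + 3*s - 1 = (s - 1)*(s^2 - 2*s + 1) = (s - 1)^2*(s - 1)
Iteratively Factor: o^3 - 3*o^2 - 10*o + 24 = (o + 3)*(o^2 - 6*o + 8) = (o - 2)*(o + 3)*(o - 4)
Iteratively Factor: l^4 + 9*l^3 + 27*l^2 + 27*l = (l + 3)*(l^3 + 6*l^2 + 9*l) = (l + 3)^2*(l^2 + 3*l) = l*(l + 3)^2*(l + 3)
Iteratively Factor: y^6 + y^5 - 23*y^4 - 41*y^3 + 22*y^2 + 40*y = (y + 4)*(y^5 - 3*y^4 - 11*y^3 + 3*y^2 + 10*y) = (y - 5)*(y + 4)*(y^4 + 2*y^3 - y^2 - 2*y) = (y - 5)*(y - 1)*(y + 4)*(y^3 + 3*y^2 + 2*y) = (y - 5)*(y - 1)*(y + 1)*(y + 4)*(y^2 + 2*y) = y*(y - 5)*(y - 1)*(y + 1)*(y + 4)*(y + 2)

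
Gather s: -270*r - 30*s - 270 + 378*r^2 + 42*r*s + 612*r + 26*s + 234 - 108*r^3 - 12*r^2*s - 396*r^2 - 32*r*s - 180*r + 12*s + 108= -108*r^3 - 18*r^2 + 162*r + s*(-12*r^2 + 10*r + 8) + 72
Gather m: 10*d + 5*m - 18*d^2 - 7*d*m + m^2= -18*d^2 + 10*d + m^2 + m*(5 - 7*d)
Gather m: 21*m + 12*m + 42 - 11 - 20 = 33*m + 11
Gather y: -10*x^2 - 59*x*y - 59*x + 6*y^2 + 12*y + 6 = -10*x^2 - 59*x + 6*y^2 + y*(12 - 59*x) + 6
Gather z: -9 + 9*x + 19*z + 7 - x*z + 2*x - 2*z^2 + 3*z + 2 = 11*x - 2*z^2 + z*(22 - x)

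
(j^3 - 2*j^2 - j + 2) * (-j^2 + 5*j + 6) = -j^5 + 7*j^4 - 3*j^3 - 19*j^2 + 4*j + 12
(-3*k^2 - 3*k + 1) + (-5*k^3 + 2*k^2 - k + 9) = -5*k^3 - k^2 - 4*k + 10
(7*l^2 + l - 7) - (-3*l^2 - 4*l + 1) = 10*l^2 + 5*l - 8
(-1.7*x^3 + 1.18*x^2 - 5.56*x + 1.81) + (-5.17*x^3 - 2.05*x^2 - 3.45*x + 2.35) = -6.87*x^3 - 0.87*x^2 - 9.01*x + 4.16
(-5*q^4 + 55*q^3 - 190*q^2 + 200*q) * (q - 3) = -5*q^5 + 70*q^4 - 355*q^3 + 770*q^2 - 600*q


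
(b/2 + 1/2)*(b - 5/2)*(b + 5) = b^3/2 + 7*b^2/4 - 5*b - 25/4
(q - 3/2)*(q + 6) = q^2 + 9*q/2 - 9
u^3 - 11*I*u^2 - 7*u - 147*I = (u - 7*I)^2*(u + 3*I)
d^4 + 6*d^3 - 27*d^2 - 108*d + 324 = (d - 3)^2*(d + 6)^2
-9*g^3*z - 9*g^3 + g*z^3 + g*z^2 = (-3*g + z)*(3*g + z)*(g*z + g)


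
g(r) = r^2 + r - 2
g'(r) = 2*r + 1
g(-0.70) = -2.21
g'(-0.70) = -0.40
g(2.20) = 5.04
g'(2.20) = 5.40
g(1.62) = 2.24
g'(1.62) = 4.24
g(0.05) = -1.95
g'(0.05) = 1.10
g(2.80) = 8.64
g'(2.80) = 6.60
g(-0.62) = -2.24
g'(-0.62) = -0.24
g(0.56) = -1.13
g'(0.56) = 2.12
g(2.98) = 9.86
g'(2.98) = 6.96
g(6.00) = 40.00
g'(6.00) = 13.00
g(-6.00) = 28.00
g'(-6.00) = -11.00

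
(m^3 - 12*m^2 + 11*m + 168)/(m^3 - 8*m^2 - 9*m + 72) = (m - 7)/(m - 3)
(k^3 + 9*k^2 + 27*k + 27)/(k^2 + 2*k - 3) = (k^2 + 6*k + 9)/(k - 1)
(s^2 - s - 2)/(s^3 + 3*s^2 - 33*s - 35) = (s - 2)/(s^2 + 2*s - 35)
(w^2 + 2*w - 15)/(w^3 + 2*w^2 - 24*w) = (w^2 + 2*w - 15)/(w*(w^2 + 2*w - 24))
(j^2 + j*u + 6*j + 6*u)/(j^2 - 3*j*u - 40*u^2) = (-j^2 - j*u - 6*j - 6*u)/(-j^2 + 3*j*u + 40*u^2)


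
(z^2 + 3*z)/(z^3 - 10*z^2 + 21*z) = (z + 3)/(z^2 - 10*z + 21)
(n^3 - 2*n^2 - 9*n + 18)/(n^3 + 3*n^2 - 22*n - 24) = (n^3 - 2*n^2 - 9*n + 18)/(n^3 + 3*n^2 - 22*n - 24)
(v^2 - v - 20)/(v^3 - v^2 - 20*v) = 1/v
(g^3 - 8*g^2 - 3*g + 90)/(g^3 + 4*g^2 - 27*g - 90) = (g - 6)/(g + 6)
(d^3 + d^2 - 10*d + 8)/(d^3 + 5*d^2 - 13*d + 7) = (d^2 + 2*d - 8)/(d^2 + 6*d - 7)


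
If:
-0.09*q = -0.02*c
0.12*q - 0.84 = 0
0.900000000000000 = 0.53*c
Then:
No Solution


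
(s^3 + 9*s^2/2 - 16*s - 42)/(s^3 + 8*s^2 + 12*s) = (s - 7/2)/s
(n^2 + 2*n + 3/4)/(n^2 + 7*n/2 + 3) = (n + 1/2)/(n + 2)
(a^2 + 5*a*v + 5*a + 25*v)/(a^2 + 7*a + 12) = (a^2 + 5*a*v + 5*a + 25*v)/(a^2 + 7*a + 12)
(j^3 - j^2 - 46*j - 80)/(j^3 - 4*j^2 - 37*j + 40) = (j + 2)/(j - 1)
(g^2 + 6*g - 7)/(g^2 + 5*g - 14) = (g - 1)/(g - 2)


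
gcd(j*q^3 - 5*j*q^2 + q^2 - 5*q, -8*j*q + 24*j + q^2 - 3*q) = 1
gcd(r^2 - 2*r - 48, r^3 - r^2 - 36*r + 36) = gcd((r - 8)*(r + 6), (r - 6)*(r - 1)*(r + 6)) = r + 6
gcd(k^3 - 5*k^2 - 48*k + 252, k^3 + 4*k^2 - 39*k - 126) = k^2 + k - 42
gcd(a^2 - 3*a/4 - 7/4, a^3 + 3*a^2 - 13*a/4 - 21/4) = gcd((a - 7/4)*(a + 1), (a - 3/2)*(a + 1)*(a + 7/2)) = a + 1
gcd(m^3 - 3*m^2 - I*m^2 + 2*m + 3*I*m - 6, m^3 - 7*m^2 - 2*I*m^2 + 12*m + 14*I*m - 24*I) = m^2 + m*(-3 - 2*I) + 6*I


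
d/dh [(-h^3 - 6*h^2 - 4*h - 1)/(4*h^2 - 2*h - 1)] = (-4*h^4 + 4*h^3 + 31*h^2 + 20*h + 2)/(16*h^4 - 16*h^3 - 4*h^2 + 4*h + 1)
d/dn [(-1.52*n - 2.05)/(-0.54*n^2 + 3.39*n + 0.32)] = (-0.8208*n^2 - 2.214*n + 6.4631)/(0.2916*n^4 - 3.6612*n^3 + 11.1465*n^2 + 2.1696*n + 0.1024)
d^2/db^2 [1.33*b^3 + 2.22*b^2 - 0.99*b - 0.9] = 7.98*b + 4.44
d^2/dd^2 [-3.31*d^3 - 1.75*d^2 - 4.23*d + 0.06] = -19.86*d - 3.5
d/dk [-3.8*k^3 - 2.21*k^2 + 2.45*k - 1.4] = -11.4*k^2 - 4.42*k + 2.45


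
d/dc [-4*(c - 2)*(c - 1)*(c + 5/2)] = -12*c^2 + 4*c + 22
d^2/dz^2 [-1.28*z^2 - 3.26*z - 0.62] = -2.56000000000000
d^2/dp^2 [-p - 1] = 0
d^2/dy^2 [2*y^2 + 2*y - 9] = 4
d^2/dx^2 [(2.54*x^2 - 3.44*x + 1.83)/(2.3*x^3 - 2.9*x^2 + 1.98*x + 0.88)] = (26.8732*x^6 - 109.1856*x^5 + 184.43424*x^4 - 264.63096*x^3 + 264.78792*x^2 - 137.94396*x + 39.610648)/(12.167*x^9 - 46.023*x^8 + 89.4516*x^7 - 89.663*x^6 + 41.78856*x^5 + 12.14004*x^4 - 17.212008*x^3 + 3.612576*x^2 + 4.599936*x + 0.681472)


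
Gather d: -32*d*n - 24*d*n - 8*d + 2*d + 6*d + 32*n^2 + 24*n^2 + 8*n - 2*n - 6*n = -56*d*n + 56*n^2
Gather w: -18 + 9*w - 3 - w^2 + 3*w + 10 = -w^2 + 12*w - 11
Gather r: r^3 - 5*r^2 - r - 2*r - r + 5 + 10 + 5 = r^3 - 5*r^2 - 4*r + 20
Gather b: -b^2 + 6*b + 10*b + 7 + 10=-b^2 + 16*b + 17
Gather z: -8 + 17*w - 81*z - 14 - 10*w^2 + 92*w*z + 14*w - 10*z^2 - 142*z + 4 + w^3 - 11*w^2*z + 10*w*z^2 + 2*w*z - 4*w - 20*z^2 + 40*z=w^3 - 10*w^2 + 27*w + z^2*(10*w - 30) + z*(-11*w^2 + 94*w - 183) - 18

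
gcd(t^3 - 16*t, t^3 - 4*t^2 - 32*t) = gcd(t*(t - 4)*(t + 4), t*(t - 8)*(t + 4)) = t^2 + 4*t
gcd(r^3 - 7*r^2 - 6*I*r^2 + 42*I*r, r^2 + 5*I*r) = r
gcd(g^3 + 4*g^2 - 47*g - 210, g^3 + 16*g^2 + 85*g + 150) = g^2 + 11*g + 30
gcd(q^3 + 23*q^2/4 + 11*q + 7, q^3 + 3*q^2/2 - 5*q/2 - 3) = q + 2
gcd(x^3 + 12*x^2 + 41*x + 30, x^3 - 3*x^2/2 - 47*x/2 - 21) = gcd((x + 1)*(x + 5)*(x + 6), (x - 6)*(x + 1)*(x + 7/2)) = x + 1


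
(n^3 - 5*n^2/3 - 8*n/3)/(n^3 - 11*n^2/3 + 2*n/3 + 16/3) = n/(n - 2)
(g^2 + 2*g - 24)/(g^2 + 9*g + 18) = (g - 4)/(g + 3)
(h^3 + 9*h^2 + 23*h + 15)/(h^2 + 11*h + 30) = (h^2 + 4*h + 3)/(h + 6)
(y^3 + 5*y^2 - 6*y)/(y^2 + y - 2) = y*(y + 6)/(y + 2)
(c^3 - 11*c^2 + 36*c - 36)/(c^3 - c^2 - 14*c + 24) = (c - 6)/(c + 4)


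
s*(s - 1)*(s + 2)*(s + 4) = s^4 + 5*s^3 + 2*s^2 - 8*s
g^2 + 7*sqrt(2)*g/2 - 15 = (g - 3*sqrt(2)/2)*(g + 5*sqrt(2))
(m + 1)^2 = m^2 + 2*m + 1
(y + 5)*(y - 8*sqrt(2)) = y^2 - 8*sqrt(2)*y + 5*y - 40*sqrt(2)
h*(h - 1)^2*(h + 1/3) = h^4 - 5*h^3/3 + h^2/3 + h/3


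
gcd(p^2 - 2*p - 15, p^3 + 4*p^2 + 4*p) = 1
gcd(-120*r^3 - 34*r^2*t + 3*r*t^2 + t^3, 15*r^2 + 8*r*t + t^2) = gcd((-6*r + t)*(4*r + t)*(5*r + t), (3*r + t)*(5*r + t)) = 5*r + t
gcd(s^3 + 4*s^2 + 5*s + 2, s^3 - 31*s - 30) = s + 1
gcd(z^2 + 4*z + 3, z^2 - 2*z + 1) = 1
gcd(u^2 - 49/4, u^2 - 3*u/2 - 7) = u - 7/2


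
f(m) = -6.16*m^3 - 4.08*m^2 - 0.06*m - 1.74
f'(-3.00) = -141.90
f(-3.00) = 128.04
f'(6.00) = -714.30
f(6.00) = -1479.54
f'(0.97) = -25.36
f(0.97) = -11.26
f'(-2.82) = -124.01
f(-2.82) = 104.13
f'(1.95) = -86.24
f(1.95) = -63.05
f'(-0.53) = -0.93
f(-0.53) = -1.94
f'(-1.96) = -55.06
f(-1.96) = 29.09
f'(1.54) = -56.45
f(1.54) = -34.01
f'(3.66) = -277.48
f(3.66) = -358.63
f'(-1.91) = -51.89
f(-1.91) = 26.41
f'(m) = -18.48*m^2 - 8.16*m - 0.06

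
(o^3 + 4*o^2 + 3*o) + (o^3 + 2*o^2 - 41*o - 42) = 2*o^3 + 6*o^2 - 38*o - 42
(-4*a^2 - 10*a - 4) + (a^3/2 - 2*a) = a^3/2 - 4*a^2 - 12*a - 4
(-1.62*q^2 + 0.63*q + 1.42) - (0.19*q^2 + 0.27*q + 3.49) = -1.81*q^2 + 0.36*q - 2.07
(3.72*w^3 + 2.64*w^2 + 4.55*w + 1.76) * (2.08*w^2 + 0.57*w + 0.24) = 7.7376*w^5 + 7.6116*w^4 + 11.8616*w^3 + 6.8879*w^2 + 2.0952*w + 0.4224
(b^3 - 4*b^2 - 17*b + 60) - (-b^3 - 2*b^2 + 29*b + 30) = 2*b^3 - 2*b^2 - 46*b + 30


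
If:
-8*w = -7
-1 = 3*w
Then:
No Solution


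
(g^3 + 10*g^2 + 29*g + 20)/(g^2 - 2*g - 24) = (g^2 + 6*g + 5)/(g - 6)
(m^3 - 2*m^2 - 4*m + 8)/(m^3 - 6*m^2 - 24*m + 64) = (m^2 - 4)/(m^2 - 4*m - 32)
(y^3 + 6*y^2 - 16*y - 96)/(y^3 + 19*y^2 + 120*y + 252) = (y^2 - 16)/(y^2 + 13*y + 42)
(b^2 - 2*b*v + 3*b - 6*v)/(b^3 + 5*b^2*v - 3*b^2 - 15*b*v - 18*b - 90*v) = (b - 2*v)/(b^2 + 5*b*v - 6*b - 30*v)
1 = 1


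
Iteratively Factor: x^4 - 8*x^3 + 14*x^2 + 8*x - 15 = (x + 1)*(x^3 - 9*x^2 + 23*x - 15) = (x - 5)*(x + 1)*(x^2 - 4*x + 3) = (x - 5)*(x - 3)*(x + 1)*(x - 1)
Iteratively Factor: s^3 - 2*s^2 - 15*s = (s)*(s^2 - 2*s - 15) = s*(s + 3)*(s - 5)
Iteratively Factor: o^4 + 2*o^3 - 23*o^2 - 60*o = (o + 4)*(o^3 - 2*o^2 - 15*o) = (o - 5)*(o + 4)*(o^2 + 3*o) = o*(o - 5)*(o + 4)*(o + 3)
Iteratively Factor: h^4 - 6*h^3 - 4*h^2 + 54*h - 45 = (h - 3)*(h^3 - 3*h^2 - 13*h + 15) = (h - 5)*(h - 3)*(h^2 + 2*h - 3) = (h - 5)*(h - 3)*(h + 3)*(h - 1)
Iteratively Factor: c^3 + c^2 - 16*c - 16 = (c - 4)*(c^2 + 5*c + 4) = (c - 4)*(c + 1)*(c + 4)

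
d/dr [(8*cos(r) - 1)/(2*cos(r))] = -sin(r)/(2*cos(r)^2)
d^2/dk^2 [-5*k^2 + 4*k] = -10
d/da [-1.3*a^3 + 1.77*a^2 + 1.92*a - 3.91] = -3.9*a^2 + 3.54*a + 1.92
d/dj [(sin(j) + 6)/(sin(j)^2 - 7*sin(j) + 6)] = (-12*sin(j) + cos(j)^2 + 47)*cos(j)/(sin(j)^2 - 7*sin(j) + 6)^2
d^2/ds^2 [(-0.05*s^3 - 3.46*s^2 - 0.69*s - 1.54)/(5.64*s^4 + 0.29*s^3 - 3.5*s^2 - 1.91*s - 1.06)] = (-3.18096*s^9 - 660.367296*s^8 - 303.260544*s^7 - 1142.617656*s^6 - 448.799592*s^5 - 2.88674400000002*s^4 + 22.572216*s^3 - 144.685848*s^2 - 49.587456*s - 4.790712)/(179.406144*s^12 + 27.674352*s^11 - 332.577828*s^10 - 216.592219*s^9 + 86.488446*s^8 + 225.993591*s^7 + 155.761714*s^6 + 7.949211*s^5 - 54.725934*s^4 - 48.506939*s^3 - 23.398758*s^2 - 6.438228*s - 1.191016)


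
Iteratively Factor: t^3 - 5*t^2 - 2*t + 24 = (t + 2)*(t^2 - 7*t + 12) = (t - 4)*(t + 2)*(t - 3)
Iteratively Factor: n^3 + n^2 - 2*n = (n - 1)*(n^2 + 2*n) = (n - 1)*(n + 2)*(n)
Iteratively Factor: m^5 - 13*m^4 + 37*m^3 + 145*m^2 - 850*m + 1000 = (m - 5)*(m^4 - 8*m^3 - 3*m^2 + 130*m - 200) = (m - 5)^2*(m^3 - 3*m^2 - 18*m + 40) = (m - 5)^3*(m^2 + 2*m - 8) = (m - 5)^3*(m - 2)*(m + 4)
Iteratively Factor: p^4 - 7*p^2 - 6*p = (p + 2)*(p^3 - 2*p^2 - 3*p) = (p - 3)*(p + 2)*(p^2 + p) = p*(p - 3)*(p + 2)*(p + 1)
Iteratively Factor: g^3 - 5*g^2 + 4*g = (g)*(g^2 - 5*g + 4) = g*(g - 1)*(g - 4)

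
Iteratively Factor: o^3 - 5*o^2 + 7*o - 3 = (o - 3)*(o^2 - 2*o + 1) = (o - 3)*(o - 1)*(o - 1)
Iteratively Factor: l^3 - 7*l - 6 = (l - 3)*(l^2 + 3*l + 2) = (l - 3)*(l + 1)*(l + 2)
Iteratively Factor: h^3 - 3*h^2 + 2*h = (h)*(h^2 - 3*h + 2) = h*(h - 1)*(h - 2)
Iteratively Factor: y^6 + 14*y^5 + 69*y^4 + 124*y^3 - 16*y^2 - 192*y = (y + 4)*(y^5 + 10*y^4 + 29*y^3 + 8*y^2 - 48*y) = (y - 1)*(y + 4)*(y^4 + 11*y^3 + 40*y^2 + 48*y) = (y - 1)*(y + 3)*(y + 4)*(y^3 + 8*y^2 + 16*y) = y*(y - 1)*(y + 3)*(y + 4)*(y^2 + 8*y + 16) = y*(y - 1)*(y + 3)*(y + 4)^2*(y + 4)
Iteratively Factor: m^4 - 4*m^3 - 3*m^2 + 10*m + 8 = (m - 2)*(m^3 - 2*m^2 - 7*m - 4) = (m - 4)*(m - 2)*(m^2 + 2*m + 1) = (m - 4)*(m - 2)*(m + 1)*(m + 1)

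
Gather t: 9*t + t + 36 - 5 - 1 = 10*t + 30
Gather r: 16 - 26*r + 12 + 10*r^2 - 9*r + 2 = 10*r^2 - 35*r + 30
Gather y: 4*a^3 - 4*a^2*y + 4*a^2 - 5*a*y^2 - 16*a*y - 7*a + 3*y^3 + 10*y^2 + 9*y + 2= 4*a^3 + 4*a^2 - 7*a + 3*y^3 + y^2*(10 - 5*a) + y*(-4*a^2 - 16*a + 9) + 2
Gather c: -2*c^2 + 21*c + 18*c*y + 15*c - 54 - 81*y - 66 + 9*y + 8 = -2*c^2 + c*(18*y + 36) - 72*y - 112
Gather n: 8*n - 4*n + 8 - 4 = 4*n + 4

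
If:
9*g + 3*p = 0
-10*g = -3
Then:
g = 3/10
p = -9/10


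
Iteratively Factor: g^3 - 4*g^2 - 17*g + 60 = (g - 5)*(g^2 + g - 12) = (g - 5)*(g + 4)*(g - 3)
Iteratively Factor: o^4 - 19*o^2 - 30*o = (o + 2)*(o^3 - 2*o^2 - 15*o) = (o - 5)*(o + 2)*(o^2 + 3*o) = o*(o - 5)*(o + 2)*(o + 3)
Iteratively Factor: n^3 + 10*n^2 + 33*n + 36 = (n + 3)*(n^2 + 7*n + 12) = (n + 3)^2*(n + 4)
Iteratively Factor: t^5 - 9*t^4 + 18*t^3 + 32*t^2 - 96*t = (t + 2)*(t^4 - 11*t^3 + 40*t^2 - 48*t) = t*(t + 2)*(t^3 - 11*t^2 + 40*t - 48) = t*(t - 3)*(t + 2)*(t^2 - 8*t + 16) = t*(t - 4)*(t - 3)*(t + 2)*(t - 4)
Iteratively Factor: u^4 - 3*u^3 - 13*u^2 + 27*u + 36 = (u + 3)*(u^3 - 6*u^2 + 5*u + 12) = (u - 4)*(u + 3)*(u^2 - 2*u - 3) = (u - 4)*(u - 3)*(u + 3)*(u + 1)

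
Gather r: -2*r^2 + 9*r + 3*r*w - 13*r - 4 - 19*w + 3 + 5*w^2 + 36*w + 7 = -2*r^2 + r*(3*w - 4) + 5*w^2 + 17*w + 6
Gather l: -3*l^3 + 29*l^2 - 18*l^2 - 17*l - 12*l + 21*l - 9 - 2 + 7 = -3*l^3 + 11*l^2 - 8*l - 4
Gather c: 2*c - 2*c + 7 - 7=0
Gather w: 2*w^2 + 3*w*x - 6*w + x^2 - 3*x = 2*w^2 + w*(3*x - 6) + x^2 - 3*x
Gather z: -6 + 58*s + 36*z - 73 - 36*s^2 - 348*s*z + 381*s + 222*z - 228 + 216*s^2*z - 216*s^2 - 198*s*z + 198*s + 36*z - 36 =-252*s^2 + 637*s + z*(216*s^2 - 546*s + 294) - 343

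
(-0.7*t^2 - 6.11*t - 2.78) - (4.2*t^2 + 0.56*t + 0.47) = -4.9*t^2 - 6.67*t - 3.25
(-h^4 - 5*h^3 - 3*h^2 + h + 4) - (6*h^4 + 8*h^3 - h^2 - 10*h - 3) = -7*h^4 - 13*h^3 - 2*h^2 + 11*h + 7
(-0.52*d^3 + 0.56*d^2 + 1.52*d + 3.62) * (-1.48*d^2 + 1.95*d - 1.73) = 0.7696*d^5 - 1.8428*d^4 - 0.258*d^3 - 3.3624*d^2 + 4.4294*d - 6.2626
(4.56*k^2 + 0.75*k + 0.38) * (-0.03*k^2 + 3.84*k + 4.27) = -0.1368*k^4 + 17.4879*k^3 + 22.3398*k^2 + 4.6617*k + 1.6226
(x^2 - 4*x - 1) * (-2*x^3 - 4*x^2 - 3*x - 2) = -2*x^5 + 4*x^4 + 15*x^3 + 14*x^2 + 11*x + 2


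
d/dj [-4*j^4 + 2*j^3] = j^2*(6 - 16*j)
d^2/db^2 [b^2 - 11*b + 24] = 2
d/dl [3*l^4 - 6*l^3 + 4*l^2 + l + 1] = 12*l^3 - 18*l^2 + 8*l + 1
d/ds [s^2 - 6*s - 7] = 2*s - 6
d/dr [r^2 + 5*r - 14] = 2*r + 5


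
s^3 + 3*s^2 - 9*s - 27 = (s - 3)*(s + 3)^2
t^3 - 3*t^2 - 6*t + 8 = (t - 4)*(t - 1)*(t + 2)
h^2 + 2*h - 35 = (h - 5)*(h + 7)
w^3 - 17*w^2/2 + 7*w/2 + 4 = (w - 8)*(w - 1)*(w + 1/2)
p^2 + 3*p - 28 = (p - 4)*(p + 7)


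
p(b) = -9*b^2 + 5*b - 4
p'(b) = 5 - 18*b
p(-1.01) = -18.23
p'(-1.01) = 23.18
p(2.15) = -34.85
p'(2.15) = -33.70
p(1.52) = -17.19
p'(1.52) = -22.36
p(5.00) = -204.00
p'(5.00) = -85.00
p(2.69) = -55.67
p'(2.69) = -43.42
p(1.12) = -9.69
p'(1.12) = -15.16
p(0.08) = -3.66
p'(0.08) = 3.56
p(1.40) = -14.64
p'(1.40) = -20.20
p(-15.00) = -2104.00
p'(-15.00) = 275.00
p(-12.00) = -1360.00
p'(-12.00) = 221.00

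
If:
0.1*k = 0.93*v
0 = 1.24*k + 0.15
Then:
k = -0.12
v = -0.01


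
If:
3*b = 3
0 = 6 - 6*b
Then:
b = 1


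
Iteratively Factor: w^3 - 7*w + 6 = (w + 3)*(w^2 - 3*w + 2) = (w - 2)*(w + 3)*(w - 1)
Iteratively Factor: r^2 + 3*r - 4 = (r + 4)*(r - 1)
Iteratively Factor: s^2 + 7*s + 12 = (s + 4)*(s + 3)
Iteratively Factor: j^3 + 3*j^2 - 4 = (j + 2)*(j^2 + j - 2) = (j - 1)*(j + 2)*(j + 2)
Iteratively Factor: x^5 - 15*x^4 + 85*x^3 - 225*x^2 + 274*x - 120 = (x - 4)*(x^4 - 11*x^3 + 41*x^2 - 61*x + 30) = (x - 4)*(x - 3)*(x^3 - 8*x^2 + 17*x - 10) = (x - 4)*(x - 3)*(x - 2)*(x^2 - 6*x + 5) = (x - 4)*(x - 3)*(x - 2)*(x - 1)*(x - 5)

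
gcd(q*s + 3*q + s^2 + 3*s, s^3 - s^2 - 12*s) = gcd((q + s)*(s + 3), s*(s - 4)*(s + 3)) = s + 3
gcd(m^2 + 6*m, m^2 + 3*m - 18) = m + 6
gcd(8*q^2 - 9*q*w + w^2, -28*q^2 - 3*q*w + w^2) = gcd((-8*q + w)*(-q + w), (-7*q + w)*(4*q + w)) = 1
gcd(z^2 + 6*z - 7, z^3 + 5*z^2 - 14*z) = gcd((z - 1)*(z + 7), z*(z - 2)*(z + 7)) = z + 7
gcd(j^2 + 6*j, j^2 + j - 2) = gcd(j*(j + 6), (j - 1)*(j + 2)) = 1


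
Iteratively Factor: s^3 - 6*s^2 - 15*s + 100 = (s - 5)*(s^2 - s - 20) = (s - 5)*(s + 4)*(s - 5)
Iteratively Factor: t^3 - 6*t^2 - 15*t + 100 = (t - 5)*(t^2 - t - 20) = (t - 5)*(t + 4)*(t - 5)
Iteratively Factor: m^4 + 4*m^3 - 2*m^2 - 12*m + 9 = (m + 3)*(m^3 + m^2 - 5*m + 3) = (m + 3)^2*(m^2 - 2*m + 1) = (m - 1)*(m + 3)^2*(m - 1)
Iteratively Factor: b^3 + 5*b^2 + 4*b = (b + 4)*(b^2 + b) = b*(b + 4)*(b + 1)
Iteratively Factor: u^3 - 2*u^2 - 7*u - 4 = (u - 4)*(u^2 + 2*u + 1) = (u - 4)*(u + 1)*(u + 1)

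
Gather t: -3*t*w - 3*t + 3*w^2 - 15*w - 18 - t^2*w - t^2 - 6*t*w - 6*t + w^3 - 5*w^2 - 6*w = t^2*(-w - 1) + t*(-9*w - 9) + w^3 - 2*w^2 - 21*w - 18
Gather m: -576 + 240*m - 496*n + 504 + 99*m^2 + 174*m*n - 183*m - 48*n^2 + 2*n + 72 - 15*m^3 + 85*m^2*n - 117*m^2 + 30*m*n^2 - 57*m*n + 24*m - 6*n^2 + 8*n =-15*m^3 + m^2*(85*n - 18) + m*(30*n^2 + 117*n + 81) - 54*n^2 - 486*n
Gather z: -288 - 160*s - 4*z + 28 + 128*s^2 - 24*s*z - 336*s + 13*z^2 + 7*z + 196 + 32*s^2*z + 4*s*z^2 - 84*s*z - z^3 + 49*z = 128*s^2 - 496*s - z^3 + z^2*(4*s + 13) + z*(32*s^2 - 108*s + 52) - 64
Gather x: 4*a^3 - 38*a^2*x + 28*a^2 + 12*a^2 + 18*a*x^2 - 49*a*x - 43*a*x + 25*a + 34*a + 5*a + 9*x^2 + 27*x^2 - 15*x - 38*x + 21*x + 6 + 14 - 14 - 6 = 4*a^3 + 40*a^2 + 64*a + x^2*(18*a + 36) + x*(-38*a^2 - 92*a - 32)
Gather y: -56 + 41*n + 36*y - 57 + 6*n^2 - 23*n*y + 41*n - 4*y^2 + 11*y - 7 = 6*n^2 + 82*n - 4*y^2 + y*(47 - 23*n) - 120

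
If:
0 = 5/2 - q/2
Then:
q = 5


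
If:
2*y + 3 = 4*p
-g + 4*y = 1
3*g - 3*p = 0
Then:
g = 1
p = 1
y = 1/2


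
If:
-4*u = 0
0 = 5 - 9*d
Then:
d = 5/9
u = 0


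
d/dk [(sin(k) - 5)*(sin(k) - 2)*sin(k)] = (3*sin(k)^2 - 14*sin(k) + 10)*cos(k)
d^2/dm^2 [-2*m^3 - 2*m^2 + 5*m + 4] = -12*m - 4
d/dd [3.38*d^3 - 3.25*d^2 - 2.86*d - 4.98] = 10.14*d^2 - 6.5*d - 2.86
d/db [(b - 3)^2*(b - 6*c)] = 3*(b - 3)*(b - 4*c - 1)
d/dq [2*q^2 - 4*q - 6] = 4*q - 4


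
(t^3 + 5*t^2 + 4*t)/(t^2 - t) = (t^2 + 5*t + 4)/(t - 1)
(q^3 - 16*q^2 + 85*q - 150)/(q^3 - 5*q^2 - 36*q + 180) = (q - 5)/(q + 6)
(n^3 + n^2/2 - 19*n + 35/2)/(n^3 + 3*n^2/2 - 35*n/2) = (n - 1)/n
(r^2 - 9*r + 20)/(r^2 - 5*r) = (r - 4)/r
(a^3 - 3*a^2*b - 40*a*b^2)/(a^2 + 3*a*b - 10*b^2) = a*(a - 8*b)/(a - 2*b)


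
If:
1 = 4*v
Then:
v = 1/4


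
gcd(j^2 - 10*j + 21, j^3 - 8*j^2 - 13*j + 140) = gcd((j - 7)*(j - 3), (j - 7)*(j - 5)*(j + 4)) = j - 7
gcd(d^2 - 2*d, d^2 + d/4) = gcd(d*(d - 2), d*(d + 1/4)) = d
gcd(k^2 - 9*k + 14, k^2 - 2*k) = k - 2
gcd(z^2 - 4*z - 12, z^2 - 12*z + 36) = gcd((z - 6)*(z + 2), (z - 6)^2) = z - 6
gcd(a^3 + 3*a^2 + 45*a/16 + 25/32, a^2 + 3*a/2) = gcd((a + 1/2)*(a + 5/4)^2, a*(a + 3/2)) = 1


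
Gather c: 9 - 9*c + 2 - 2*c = 11 - 11*c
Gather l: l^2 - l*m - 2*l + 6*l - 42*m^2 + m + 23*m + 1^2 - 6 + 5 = l^2 + l*(4 - m) - 42*m^2 + 24*m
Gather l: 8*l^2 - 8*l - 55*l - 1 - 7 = 8*l^2 - 63*l - 8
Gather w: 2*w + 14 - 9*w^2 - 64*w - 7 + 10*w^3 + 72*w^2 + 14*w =10*w^3 + 63*w^2 - 48*w + 7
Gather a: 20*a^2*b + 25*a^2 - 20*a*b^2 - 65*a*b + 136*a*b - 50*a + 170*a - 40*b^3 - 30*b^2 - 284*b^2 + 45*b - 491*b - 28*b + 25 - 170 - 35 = a^2*(20*b + 25) + a*(-20*b^2 + 71*b + 120) - 40*b^3 - 314*b^2 - 474*b - 180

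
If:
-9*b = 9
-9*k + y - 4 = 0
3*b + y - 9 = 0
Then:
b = -1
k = 8/9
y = 12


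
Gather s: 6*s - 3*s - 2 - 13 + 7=3*s - 8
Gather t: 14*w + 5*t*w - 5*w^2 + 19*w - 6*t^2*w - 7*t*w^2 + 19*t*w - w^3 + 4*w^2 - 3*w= -6*t^2*w + t*(-7*w^2 + 24*w) - w^3 - w^2 + 30*w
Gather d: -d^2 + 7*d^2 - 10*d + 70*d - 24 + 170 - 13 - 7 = 6*d^2 + 60*d + 126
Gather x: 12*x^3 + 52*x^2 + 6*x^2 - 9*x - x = 12*x^3 + 58*x^2 - 10*x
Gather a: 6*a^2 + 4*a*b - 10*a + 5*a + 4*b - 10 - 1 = 6*a^2 + a*(4*b - 5) + 4*b - 11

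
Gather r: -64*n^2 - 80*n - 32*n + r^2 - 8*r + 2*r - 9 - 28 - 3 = -64*n^2 - 112*n + r^2 - 6*r - 40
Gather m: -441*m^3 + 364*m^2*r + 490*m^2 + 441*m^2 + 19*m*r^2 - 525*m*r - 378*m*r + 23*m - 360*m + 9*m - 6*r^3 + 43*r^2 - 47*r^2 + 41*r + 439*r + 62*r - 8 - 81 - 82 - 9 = -441*m^3 + m^2*(364*r + 931) + m*(19*r^2 - 903*r - 328) - 6*r^3 - 4*r^2 + 542*r - 180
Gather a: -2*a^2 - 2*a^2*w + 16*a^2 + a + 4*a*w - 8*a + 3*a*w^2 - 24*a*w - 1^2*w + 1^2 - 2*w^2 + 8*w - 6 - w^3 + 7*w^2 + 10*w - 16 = a^2*(14 - 2*w) + a*(3*w^2 - 20*w - 7) - w^3 + 5*w^2 + 17*w - 21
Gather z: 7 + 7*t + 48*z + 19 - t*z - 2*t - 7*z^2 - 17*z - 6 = 5*t - 7*z^2 + z*(31 - t) + 20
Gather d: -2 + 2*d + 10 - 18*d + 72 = 80 - 16*d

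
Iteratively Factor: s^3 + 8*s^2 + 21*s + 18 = (s + 3)*(s^2 + 5*s + 6) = (s + 3)^2*(s + 2)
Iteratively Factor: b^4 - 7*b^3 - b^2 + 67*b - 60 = (b + 3)*(b^3 - 10*b^2 + 29*b - 20) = (b - 1)*(b + 3)*(b^2 - 9*b + 20) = (b - 4)*(b - 1)*(b + 3)*(b - 5)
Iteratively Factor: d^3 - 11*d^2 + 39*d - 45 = (d - 3)*(d^2 - 8*d + 15) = (d - 3)^2*(d - 5)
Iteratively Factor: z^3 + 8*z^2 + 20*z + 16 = (z + 2)*(z^2 + 6*z + 8) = (z + 2)^2*(z + 4)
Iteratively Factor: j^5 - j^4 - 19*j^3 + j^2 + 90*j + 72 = (j - 3)*(j^4 + 2*j^3 - 13*j^2 - 38*j - 24) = (j - 3)*(j + 2)*(j^3 - 13*j - 12) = (j - 4)*(j - 3)*(j + 2)*(j^2 + 4*j + 3) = (j - 4)*(j - 3)*(j + 2)*(j + 3)*(j + 1)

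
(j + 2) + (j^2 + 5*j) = j^2 + 6*j + 2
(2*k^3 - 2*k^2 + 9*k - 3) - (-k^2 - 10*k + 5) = 2*k^3 - k^2 + 19*k - 8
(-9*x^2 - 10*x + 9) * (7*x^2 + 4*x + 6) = -63*x^4 - 106*x^3 - 31*x^2 - 24*x + 54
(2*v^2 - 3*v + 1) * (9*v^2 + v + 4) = 18*v^4 - 25*v^3 + 14*v^2 - 11*v + 4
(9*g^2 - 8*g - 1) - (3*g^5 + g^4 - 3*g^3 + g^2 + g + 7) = -3*g^5 - g^4 + 3*g^3 + 8*g^2 - 9*g - 8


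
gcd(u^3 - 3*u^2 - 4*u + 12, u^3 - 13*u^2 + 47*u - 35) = 1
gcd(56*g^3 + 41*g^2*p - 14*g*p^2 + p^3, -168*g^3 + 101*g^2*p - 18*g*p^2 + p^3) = 56*g^2 - 15*g*p + p^2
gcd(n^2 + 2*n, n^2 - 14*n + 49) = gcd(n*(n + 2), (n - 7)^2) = 1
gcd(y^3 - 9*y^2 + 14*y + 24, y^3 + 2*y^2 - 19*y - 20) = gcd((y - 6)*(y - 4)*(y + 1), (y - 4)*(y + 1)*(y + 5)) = y^2 - 3*y - 4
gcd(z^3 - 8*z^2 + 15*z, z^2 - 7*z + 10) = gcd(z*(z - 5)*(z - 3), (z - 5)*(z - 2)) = z - 5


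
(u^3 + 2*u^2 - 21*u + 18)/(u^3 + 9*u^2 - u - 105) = (u^2 + 5*u - 6)/(u^2 + 12*u + 35)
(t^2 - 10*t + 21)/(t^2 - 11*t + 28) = (t - 3)/(t - 4)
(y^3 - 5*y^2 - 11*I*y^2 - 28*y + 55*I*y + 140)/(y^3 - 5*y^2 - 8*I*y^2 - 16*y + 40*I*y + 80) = (y - 7*I)/(y - 4*I)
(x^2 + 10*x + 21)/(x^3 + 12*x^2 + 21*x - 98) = (x + 3)/(x^2 + 5*x - 14)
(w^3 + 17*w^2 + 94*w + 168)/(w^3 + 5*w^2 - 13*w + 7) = (w^2 + 10*w + 24)/(w^2 - 2*w + 1)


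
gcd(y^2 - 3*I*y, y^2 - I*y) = y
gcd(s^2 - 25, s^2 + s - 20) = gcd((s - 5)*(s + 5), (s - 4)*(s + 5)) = s + 5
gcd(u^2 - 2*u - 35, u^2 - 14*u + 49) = u - 7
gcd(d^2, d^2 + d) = d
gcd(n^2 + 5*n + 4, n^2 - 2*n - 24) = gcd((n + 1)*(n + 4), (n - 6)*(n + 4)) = n + 4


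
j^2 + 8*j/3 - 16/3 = (j - 4/3)*(j + 4)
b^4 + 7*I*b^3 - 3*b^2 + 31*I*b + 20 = (b - I)^2*(b + 4*I)*(b + 5*I)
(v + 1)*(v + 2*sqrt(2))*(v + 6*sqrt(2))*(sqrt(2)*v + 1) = sqrt(2)*v^4 + sqrt(2)*v^3 + 17*v^3 + 17*v^2 + 32*sqrt(2)*v^2 + 24*v + 32*sqrt(2)*v + 24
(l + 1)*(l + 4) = l^2 + 5*l + 4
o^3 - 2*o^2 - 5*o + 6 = (o - 3)*(o - 1)*(o + 2)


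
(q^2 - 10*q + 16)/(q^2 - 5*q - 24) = (q - 2)/(q + 3)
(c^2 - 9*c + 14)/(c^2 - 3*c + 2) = (c - 7)/(c - 1)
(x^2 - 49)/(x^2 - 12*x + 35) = (x + 7)/(x - 5)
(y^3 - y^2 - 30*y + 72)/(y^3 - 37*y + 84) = (y + 6)/(y + 7)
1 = 1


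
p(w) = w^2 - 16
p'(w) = 2*w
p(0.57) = -15.68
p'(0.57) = 1.14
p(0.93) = -15.14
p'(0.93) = 1.86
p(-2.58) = -9.34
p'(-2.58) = -5.16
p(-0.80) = -15.36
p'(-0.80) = -1.60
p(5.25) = 11.56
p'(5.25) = 10.50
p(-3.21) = -5.70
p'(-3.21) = -6.42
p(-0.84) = -15.29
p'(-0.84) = -1.68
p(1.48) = -13.81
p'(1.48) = 2.96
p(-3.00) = -7.00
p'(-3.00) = -6.00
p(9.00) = 65.00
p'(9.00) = 18.00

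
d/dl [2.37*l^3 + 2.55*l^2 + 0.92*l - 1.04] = 7.11*l^2 + 5.1*l + 0.92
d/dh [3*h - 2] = 3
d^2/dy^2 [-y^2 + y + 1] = -2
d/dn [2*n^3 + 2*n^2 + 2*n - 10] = 6*n^2 + 4*n + 2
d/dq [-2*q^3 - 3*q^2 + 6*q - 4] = -6*q^2 - 6*q + 6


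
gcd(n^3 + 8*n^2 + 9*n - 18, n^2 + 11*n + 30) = n + 6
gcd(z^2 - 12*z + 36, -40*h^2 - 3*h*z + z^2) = 1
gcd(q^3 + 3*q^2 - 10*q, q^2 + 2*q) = q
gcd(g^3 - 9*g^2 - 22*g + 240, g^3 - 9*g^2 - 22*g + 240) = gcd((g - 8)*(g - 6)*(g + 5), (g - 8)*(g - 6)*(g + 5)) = g^3 - 9*g^2 - 22*g + 240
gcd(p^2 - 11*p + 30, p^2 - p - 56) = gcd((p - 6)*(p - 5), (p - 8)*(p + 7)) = 1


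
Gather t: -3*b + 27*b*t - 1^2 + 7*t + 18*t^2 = -3*b + 18*t^2 + t*(27*b + 7) - 1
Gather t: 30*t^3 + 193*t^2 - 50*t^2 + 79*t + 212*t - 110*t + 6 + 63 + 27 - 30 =30*t^3 + 143*t^2 + 181*t + 66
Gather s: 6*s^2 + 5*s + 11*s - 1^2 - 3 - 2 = 6*s^2 + 16*s - 6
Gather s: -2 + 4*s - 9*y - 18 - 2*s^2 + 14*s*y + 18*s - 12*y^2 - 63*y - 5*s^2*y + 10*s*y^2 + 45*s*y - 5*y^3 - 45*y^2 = s^2*(-5*y - 2) + s*(10*y^2 + 59*y + 22) - 5*y^3 - 57*y^2 - 72*y - 20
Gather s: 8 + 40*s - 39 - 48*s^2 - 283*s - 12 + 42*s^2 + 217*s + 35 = -6*s^2 - 26*s - 8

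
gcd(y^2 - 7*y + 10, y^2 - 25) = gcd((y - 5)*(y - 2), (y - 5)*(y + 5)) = y - 5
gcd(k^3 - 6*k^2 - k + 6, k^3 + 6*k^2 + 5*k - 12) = k - 1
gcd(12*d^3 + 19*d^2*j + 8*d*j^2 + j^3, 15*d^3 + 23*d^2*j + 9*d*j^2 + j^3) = 3*d^2 + 4*d*j + j^2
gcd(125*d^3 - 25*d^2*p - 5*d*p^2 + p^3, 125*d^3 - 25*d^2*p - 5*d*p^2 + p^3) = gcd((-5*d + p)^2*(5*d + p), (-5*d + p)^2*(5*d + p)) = 125*d^3 - 25*d^2*p - 5*d*p^2 + p^3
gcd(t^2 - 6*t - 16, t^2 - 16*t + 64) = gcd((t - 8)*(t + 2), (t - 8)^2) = t - 8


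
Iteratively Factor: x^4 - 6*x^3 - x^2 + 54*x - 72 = (x - 2)*(x^3 - 4*x^2 - 9*x + 36) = (x - 4)*(x - 2)*(x^2 - 9) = (x - 4)*(x - 2)*(x + 3)*(x - 3)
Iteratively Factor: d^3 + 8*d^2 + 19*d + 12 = (d + 3)*(d^2 + 5*d + 4) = (d + 1)*(d + 3)*(d + 4)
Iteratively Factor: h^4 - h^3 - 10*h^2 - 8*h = (h + 1)*(h^3 - 2*h^2 - 8*h) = (h - 4)*(h + 1)*(h^2 + 2*h) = (h - 4)*(h + 1)*(h + 2)*(h)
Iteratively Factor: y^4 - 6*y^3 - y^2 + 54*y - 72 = (y - 3)*(y^3 - 3*y^2 - 10*y + 24) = (y - 3)*(y + 3)*(y^2 - 6*y + 8) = (y - 3)*(y - 2)*(y + 3)*(y - 4)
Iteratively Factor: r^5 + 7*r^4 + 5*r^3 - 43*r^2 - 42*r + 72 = (r + 3)*(r^4 + 4*r^3 - 7*r^2 - 22*r + 24) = (r - 2)*(r + 3)*(r^3 + 6*r^2 + 5*r - 12) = (r - 2)*(r - 1)*(r + 3)*(r^2 + 7*r + 12) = (r - 2)*(r - 1)*(r + 3)^2*(r + 4)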